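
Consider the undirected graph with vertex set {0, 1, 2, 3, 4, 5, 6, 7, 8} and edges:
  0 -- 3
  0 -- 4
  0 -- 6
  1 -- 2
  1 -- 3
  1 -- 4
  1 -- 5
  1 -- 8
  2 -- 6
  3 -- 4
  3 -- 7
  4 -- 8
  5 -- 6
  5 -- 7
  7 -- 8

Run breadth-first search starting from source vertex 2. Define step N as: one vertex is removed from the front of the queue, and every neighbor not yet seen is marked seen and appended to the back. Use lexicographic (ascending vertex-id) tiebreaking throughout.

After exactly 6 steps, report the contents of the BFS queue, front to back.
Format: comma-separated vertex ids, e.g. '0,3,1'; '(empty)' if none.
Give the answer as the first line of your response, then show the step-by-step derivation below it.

8,0,7

step 1: dequeue 2; queue=[1,6]; order=2
step 2: dequeue 1; queue=[6,3,4,5,8]; order=2,1
step 3: dequeue 6; queue=[3,4,5,8,0]; order=2,1,6
step 4: dequeue 3; queue=[4,5,8,0,7]; order=2,1,6,3
step 5: dequeue 4; queue=[5,8,0,7]; order=2,1,6,3,4
step 6: dequeue 5; queue=[8,0,7]; order=2,1,6,3,4,5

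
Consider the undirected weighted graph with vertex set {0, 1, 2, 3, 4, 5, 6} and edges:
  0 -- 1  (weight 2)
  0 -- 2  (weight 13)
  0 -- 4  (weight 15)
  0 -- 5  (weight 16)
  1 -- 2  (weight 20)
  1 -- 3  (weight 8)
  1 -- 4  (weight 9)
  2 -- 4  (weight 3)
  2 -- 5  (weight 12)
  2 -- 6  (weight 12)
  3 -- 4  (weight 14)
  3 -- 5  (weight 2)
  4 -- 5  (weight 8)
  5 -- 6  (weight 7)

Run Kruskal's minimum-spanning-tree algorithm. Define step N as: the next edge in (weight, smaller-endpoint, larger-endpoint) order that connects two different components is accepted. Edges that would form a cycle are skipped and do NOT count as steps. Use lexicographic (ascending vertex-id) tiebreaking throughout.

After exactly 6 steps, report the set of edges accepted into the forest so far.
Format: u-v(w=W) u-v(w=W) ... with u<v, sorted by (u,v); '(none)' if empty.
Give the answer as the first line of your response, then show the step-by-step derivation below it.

0-1(w=2) 1-3(w=8) 2-4(w=3) 3-5(w=2) 4-5(w=8) 5-6(w=7)

step 1: add edge 0-1 (w=2); MST = {0-1(w=2)}
step 2: add edge 3-5 (w=2); MST = {0-1(w=2) 3-5(w=2)}
step 3: add edge 2-4 (w=3); MST = {0-1(w=2) 2-4(w=3) 3-5(w=2)}
step 4: add edge 5-6 (w=7); MST = {0-1(w=2) 2-4(w=3) 3-5(w=2) 5-6(w=7)}
step 5: add edge 1-3 (w=8); MST = {0-1(w=2) 1-3(w=8) 2-4(w=3) 3-5(w=2) 5-6(w=7)}
step 6: add edge 4-5 (w=8); MST = {0-1(w=2) 1-3(w=8) 2-4(w=3) 3-5(w=2) 4-5(w=8) 5-6(w=7)}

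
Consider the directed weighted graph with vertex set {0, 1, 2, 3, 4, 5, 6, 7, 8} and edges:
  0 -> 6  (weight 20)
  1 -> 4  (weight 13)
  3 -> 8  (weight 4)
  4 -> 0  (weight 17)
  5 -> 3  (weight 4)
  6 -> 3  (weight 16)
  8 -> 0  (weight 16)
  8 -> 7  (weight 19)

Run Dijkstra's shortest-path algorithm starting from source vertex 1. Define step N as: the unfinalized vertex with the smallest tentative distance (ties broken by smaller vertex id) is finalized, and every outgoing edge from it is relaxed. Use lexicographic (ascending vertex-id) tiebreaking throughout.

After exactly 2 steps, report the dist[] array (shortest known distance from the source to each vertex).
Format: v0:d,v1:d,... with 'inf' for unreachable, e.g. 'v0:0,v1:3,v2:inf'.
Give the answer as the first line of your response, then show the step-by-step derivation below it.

v0:30,v1:0,v2:inf,v3:inf,v4:13,v5:inf,v6:inf,v7:inf,v8:inf

step 1: dist = v0:inf,v1:0,v2:inf,v3:inf,v4:13,v5:inf,v6:inf,v7:inf,v8:inf
step 2: dist = v0:30,v1:0,v2:inf,v3:inf,v4:13,v5:inf,v6:inf,v7:inf,v8:inf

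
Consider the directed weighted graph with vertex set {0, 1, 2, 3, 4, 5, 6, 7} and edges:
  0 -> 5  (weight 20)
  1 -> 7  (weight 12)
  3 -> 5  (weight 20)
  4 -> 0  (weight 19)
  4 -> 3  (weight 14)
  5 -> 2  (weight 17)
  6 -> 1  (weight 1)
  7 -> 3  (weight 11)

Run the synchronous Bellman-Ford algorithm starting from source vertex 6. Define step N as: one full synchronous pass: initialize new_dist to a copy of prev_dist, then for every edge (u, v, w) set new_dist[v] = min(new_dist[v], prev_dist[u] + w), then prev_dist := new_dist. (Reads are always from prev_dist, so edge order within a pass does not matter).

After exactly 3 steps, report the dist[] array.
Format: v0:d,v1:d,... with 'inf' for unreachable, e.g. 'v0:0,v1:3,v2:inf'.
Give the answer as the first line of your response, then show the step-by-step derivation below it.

v0:inf,v1:1,v2:inf,v3:24,v4:inf,v5:inf,v6:0,v7:13

step 1: dist = v0:inf,v1:1,v2:inf,v3:inf,v4:inf,v5:inf,v6:0,v7:inf
step 2: dist = v0:inf,v1:1,v2:inf,v3:inf,v4:inf,v5:inf,v6:0,v7:13
step 3: dist = v0:inf,v1:1,v2:inf,v3:24,v4:inf,v5:inf,v6:0,v7:13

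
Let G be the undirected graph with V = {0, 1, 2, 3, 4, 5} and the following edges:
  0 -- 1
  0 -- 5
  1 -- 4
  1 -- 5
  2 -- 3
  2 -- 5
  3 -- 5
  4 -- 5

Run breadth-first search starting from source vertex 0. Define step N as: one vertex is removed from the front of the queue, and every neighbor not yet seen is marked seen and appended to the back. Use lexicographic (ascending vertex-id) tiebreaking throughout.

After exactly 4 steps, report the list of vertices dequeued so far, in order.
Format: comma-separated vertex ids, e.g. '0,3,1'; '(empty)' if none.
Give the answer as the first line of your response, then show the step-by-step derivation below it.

0,1,5,4

step 1: dequeue 0; queue=[1,5]; order=0
step 2: dequeue 1; queue=[5,4]; order=0,1
step 3: dequeue 5; queue=[4,2,3]; order=0,1,5
step 4: dequeue 4; queue=[2,3]; order=0,1,5,4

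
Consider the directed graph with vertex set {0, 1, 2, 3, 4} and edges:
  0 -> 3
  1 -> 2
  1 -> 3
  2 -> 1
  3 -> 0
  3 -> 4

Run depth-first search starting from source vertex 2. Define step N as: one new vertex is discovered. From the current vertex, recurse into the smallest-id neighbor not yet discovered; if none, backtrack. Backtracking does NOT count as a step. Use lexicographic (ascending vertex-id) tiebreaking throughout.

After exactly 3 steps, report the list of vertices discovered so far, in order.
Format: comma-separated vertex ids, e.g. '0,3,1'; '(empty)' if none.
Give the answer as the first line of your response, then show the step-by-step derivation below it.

2,1,3

step 1: discover 2; path=2; order=2
step 2: discover 1; path=2>1; order=2,1
step 3: discover 3; path=2>1>3; order=2,1,3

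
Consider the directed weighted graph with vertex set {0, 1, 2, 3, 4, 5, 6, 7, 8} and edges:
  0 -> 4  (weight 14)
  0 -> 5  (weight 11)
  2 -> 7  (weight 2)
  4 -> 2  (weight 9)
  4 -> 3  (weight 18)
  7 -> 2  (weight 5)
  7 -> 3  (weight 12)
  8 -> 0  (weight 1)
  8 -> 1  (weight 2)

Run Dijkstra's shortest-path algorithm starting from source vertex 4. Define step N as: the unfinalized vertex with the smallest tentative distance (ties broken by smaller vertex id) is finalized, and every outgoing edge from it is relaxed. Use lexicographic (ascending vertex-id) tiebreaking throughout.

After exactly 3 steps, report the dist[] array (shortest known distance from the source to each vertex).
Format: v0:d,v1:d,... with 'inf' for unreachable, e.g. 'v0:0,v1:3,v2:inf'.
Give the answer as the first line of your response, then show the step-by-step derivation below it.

v0:inf,v1:inf,v2:9,v3:18,v4:0,v5:inf,v6:inf,v7:11,v8:inf

step 1: dist = v0:inf,v1:inf,v2:9,v3:18,v4:0,v5:inf,v6:inf,v7:inf,v8:inf
step 2: dist = v0:inf,v1:inf,v2:9,v3:18,v4:0,v5:inf,v6:inf,v7:11,v8:inf
step 3: dist = v0:inf,v1:inf,v2:9,v3:18,v4:0,v5:inf,v6:inf,v7:11,v8:inf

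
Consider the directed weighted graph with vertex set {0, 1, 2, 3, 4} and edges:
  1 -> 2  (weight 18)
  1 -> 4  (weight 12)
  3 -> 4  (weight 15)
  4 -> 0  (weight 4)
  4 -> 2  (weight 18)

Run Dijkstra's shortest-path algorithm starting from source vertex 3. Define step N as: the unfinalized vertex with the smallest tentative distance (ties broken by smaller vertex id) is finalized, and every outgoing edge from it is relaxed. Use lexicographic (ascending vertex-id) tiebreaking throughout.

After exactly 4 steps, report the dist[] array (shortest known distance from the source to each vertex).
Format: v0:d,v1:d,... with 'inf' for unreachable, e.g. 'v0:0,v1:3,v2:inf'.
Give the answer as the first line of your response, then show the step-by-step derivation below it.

v0:19,v1:inf,v2:33,v3:0,v4:15

step 1: dist = v0:inf,v1:inf,v2:inf,v3:0,v4:15
step 2: dist = v0:19,v1:inf,v2:33,v3:0,v4:15
step 3: dist = v0:19,v1:inf,v2:33,v3:0,v4:15
step 4: dist = v0:19,v1:inf,v2:33,v3:0,v4:15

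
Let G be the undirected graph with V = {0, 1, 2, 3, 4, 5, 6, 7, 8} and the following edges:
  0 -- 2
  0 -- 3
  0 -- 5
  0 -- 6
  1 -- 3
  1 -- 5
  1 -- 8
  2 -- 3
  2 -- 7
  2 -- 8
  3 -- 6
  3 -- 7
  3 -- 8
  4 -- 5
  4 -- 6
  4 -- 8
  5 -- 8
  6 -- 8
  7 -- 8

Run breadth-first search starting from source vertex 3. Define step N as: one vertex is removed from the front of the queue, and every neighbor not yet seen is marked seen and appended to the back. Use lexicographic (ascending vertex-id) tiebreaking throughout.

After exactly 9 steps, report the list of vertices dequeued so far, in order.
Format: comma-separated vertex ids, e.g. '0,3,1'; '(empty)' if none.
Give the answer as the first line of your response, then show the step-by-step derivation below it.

3,0,1,2,6,7,8,5,4

step 1: dequeue 3; queue=[0,1,2,6,7,8]; order=3
step 2: dequeue 0; queue=[1,2,6,7,8,5]; order=3,0
step 3: dequeue 1; queue=[2,6,7,8,5]; order=3,0,1
step 4: dequeue 2; queue=[6,7,8,5]; order=3,0,1,2
step 5: dequeue 6; queue=[7,8,5,4]; order=3,0,1,2,6
step 6: dequeue 7; queue=[8,5,4]; order=3,0,1,2,6,7
step 7: dequeue 8; queue=[5,4]; order=3,0,1,2,6,7,8
step 8: dequeue 5; queue=[4]; order=3,0,1,2,6,7,8,5
step 9: dequeue 4; queue=[(empty)]; order=3,0,1,2,6,7,8,5,4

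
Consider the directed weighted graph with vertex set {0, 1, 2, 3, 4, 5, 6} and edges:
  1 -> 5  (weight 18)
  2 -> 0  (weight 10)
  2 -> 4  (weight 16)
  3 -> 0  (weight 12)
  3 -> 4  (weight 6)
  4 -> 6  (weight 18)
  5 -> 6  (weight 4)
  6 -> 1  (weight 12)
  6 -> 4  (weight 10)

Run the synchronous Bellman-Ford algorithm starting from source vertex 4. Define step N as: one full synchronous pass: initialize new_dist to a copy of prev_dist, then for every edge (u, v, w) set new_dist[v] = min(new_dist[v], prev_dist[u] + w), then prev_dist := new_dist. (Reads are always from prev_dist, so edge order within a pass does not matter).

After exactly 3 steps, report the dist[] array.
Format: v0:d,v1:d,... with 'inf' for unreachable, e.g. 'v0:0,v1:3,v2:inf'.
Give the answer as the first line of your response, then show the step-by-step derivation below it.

v0:inf,v1:30,v2:inf,v3:inf,v4:0,v5:48,v6:18

step 1: dist = v0:inf,v1:inf,v2:inf,v3:inf,v4:0,v5:inf,v6:18
step 2: dist = v0:inf,v1:30,v2:inf,v3:inf,v4:0,v5:inf,v6:18
step 3: dist = v0:inf,v1:30,v2:inf,v3:inf,v4:0,v5:48,v6:18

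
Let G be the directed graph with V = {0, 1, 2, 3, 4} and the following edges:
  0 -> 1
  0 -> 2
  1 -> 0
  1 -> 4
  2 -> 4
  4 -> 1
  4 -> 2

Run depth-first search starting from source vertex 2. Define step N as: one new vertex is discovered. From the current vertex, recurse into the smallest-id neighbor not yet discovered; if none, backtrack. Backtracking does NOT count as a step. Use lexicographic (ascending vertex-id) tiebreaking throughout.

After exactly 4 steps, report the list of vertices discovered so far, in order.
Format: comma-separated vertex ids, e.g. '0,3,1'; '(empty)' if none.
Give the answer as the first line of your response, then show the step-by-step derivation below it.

2,4,1,0

step 1: discover 2; path=2; order=2
step 2: discover 4; path=2>4; order=2,4
step 3: discover 1; path=2>4>1; order=2,4,1
step 4: discover 0; path=2>4>1>0; order=2,4,1,0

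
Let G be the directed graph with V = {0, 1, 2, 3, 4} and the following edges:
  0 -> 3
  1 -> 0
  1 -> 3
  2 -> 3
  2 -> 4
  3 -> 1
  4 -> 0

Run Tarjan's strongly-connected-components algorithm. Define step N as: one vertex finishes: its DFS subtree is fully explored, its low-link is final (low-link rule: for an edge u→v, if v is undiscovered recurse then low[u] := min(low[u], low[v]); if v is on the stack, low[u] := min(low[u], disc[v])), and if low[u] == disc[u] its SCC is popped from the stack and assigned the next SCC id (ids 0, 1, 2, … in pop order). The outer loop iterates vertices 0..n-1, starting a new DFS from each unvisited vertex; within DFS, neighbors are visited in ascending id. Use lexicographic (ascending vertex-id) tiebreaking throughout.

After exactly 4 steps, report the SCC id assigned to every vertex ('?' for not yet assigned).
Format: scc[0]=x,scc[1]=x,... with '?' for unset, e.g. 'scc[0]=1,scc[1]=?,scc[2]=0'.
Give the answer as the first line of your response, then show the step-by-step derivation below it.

scc[0]=0,scc[1]=0,scc[2]=?,scc[3]=0,scc[4]=1

step 1: low=(low[0]=0,low[1]=0,low[2]=?,low[3]=1,low[4]=?); scc=(scc[0]=?,scc[1]=?,scc[2]=?,scc[3]=?,scc[4]=?)
step 2: low=(low[0]=0,low[1]=0,low[2]=?,low[3]=0,low[4]=?); scc=(scc[0]=?,scc[1]=?,scc[2]=?,scc[3]=?,scc[4]=?)
step 3: low=(low[0]=0,low[1]=0,low[2]=?,low[3]=0,low[4]=?); scc=(scc[0]=0,scc[1]=0,scc[2]=?,scc[3]=0,scc[4]=?)
step 4: low=(low[0]=0,low[1]=0,low[2]=3,low[3]=0,low[4]=4); scc=(scc[0]=0,scc[1]=0,scc[2]=?,scc[3]=0,scc[4]=1)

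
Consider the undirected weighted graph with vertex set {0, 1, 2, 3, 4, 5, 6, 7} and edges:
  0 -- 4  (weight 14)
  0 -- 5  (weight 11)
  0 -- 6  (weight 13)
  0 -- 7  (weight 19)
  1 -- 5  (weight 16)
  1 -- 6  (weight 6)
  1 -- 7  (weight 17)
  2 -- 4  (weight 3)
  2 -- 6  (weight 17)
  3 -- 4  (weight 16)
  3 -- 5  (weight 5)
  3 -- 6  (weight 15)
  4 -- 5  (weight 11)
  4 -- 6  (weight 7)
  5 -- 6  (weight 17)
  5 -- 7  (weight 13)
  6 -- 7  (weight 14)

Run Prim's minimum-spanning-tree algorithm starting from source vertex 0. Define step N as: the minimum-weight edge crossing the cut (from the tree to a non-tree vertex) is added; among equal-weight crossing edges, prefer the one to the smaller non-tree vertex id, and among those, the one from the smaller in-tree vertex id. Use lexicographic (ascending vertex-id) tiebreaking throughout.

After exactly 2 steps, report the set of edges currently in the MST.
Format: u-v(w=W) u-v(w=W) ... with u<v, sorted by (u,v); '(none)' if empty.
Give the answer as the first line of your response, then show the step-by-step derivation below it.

0-5(w=11) 3-5(w=5)

step 1: add edge 0-5 (w=11); MST = {0-5(w=11)}
step 2: add edge 3-5 (w=5); MST = {0-5(w=11) 3-5(w=5)}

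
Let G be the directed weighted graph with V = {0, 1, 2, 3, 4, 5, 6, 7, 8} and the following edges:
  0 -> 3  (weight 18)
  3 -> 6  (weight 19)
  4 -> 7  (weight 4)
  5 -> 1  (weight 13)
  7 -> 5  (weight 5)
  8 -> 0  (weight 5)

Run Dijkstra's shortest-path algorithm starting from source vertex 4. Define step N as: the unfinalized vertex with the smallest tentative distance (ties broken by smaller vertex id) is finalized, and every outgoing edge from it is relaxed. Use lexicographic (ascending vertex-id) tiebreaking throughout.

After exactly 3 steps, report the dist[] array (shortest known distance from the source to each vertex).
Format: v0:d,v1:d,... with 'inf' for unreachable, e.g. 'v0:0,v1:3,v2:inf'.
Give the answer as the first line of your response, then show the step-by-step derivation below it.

v0:inf,v1:22,v2:inf,v3:inf,v4:0,v5:9,v6:inf,v7:4,v8:inf

step 1: dist = v0:inf,v1:inf,v2:inf,v3:inf,v4:0,v5:inf,v6:inf,v7:4,v8:inf
step 2: dist = v0:inf,v1:inf,v2:inf,v3:inf,v4:0,v5:9,v6:inf,v7:4,v8:inf
step 3: dist = v0:inf,v1:22,v2:inf,v3:inf,v4:0,v5:9,v6:inf,v7:4,v8:inf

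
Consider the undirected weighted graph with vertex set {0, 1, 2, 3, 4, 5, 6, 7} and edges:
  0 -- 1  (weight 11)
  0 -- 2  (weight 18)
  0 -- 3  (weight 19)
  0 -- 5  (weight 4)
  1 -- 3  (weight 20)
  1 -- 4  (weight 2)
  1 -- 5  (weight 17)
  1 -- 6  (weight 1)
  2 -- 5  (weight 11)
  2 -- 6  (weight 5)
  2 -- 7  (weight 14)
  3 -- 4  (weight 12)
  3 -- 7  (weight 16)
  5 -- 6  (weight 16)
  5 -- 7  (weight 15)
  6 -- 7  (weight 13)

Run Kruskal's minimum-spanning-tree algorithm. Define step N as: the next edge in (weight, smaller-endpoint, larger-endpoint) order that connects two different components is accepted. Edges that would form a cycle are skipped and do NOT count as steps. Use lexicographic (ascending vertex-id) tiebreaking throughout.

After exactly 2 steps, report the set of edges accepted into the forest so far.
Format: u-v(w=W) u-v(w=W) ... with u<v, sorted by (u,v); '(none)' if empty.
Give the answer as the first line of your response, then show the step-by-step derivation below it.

1-4(w=2) 1-6(w=1)

step 1: add edge 1-6 (w=1); MST = {1-6(w=1)}
step 2: add edge 1-4 (w=2); MST = {1-4(w=2) 1-6(w=1)}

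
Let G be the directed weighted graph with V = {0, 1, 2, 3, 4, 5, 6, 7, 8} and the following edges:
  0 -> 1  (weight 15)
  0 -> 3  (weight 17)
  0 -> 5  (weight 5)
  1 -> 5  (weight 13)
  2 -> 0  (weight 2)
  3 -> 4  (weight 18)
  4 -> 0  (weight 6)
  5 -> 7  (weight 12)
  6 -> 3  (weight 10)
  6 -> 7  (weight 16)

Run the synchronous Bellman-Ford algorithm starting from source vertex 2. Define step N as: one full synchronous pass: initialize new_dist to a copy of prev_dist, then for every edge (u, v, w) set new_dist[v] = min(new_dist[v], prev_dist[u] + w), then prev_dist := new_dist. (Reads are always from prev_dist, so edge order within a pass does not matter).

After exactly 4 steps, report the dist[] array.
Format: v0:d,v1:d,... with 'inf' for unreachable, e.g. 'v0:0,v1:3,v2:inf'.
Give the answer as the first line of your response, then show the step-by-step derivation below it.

v0:2,v1:17,v2:0,v3:19,v4:37,v5:7,v6:inf,v7:19,v8:inf

step 1: dist = v0:2,v1:inf,v2:0,v3:inf,v4:inf,v5:inf,v6:inf,v7:inf,v8:inf
step 2: dist = v0:2,v1:17,v2:0,v3:19,v4:inf,v5:7,v6:inf,v7:inf,v8:inf
step 3: dist = v0:2,v1:17,v2:0,v3:19,v4:37,v5:7,v6:inf,v7:19,v8:inf
step 4: dist = v0:2,v1:17,v2:0,v3:19,v4:37,v5:7,v6:inf,v7:19,v8:inf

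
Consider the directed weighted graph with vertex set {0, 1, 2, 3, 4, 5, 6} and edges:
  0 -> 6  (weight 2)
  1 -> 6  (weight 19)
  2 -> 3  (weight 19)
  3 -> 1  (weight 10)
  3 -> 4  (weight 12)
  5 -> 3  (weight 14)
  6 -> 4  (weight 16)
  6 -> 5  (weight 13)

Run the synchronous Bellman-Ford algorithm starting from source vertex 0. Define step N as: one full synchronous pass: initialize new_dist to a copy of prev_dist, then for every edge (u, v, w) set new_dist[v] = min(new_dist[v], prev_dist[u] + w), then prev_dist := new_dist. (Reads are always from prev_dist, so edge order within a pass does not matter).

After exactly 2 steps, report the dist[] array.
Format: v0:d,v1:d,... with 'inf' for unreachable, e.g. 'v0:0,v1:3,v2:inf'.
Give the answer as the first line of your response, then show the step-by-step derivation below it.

v0:0,v1:inf,v2:inf,v3:inf,v4:18,v5:15,v6:2

step 1: dist = v0:0,v1:inf,v2:inf,v3:inf,v4:inf,v5:inf,v6:2
step 2: dist = v0:0,v1:inf,v2:inf,v3:inf,v4:18,v5:15,v6:2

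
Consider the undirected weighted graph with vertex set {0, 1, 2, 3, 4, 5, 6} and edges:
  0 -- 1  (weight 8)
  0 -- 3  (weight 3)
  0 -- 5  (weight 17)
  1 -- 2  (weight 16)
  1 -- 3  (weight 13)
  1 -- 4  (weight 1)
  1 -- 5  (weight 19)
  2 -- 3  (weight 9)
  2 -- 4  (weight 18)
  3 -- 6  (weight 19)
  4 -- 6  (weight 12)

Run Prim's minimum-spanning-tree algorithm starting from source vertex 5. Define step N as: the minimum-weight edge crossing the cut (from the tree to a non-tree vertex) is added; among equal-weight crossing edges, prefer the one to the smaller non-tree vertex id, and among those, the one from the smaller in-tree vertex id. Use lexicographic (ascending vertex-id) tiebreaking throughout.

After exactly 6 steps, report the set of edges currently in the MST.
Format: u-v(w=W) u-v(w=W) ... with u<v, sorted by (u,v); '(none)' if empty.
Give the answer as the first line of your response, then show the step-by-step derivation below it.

0-1(w=8) 0-3(w=3) 0-5(w=17) 1-4(w=1) 2-3(w=9) 4-6(w=12)

step 1: add edge 0-5 (w=17); MST = {0-5(w=17)}
step 2: add edge 0-3 (w=3); MST = {0-3(w=3) 0-5(w=17)}
step 3: add edge 0-1 (w=8); MST = {0-1(w=8) 0-3(w=3) 0-5(w=17)}
step 4: add edge 1-4 (w=1); MST = {0-1(w=8) 0-3(w=3) 0-5(w=17) 1-4(w=1)}
step 5: add edge 2-3 (w=9); MST = {0-1(w=8) 0-3(w=3) 0-5(w=17) 1-4(w=1) 2-3(w=9)}
step 6: add edge 4-6 (w=12); MST = {0-1(w=8) 0-3(w=3) 0-5(w=17) 1-4(w=1) 2-3(w=9) 4-6(w=12)}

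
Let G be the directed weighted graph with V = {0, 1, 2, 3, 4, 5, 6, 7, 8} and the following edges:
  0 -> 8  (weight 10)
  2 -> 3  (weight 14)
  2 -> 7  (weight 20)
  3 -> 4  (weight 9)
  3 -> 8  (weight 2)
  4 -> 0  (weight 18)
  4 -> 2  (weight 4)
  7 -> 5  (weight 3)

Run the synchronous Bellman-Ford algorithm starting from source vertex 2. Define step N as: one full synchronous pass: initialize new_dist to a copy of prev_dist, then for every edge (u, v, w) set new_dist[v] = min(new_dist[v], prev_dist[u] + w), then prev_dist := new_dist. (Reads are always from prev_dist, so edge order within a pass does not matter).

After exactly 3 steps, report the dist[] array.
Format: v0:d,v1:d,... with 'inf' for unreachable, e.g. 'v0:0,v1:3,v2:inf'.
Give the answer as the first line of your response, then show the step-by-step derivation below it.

v0:41,v1:inf,v2:0,v3:14,v4:23,v5:23,v6:inf,v7:20,v8:16

step 1: dist = v0:inf,v1:inf,v2:0,v3:14,v4:inf,v5:inf,v6:inf,v7:20,v8:inf
step 2: dist = v0:inf,v1:inf,v2:0,v3:14,v4:23,v5:23,v6:inf,v7:20,v8:16
step 3: dist = v0:41,v1:inf,v2:0,v3:14,v4:23,v5:23,v6:inf,v7:20,v8:16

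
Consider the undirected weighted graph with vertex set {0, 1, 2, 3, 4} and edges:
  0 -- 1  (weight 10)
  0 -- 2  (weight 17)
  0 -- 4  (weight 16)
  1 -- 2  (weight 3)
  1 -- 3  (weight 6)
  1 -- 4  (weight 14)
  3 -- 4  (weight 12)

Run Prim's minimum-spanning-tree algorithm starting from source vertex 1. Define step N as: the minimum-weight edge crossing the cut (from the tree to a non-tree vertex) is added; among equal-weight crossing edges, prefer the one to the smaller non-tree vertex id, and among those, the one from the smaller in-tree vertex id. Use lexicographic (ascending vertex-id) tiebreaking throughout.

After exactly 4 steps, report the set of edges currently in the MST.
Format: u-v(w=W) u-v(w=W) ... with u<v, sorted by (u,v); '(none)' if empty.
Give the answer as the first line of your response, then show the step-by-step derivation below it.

0-1(w=10) 1-2(w=3) 1-3(w=6) 3-4(w=12)

step 1: add edge 1-2 (w=3); MST = {1-2(w=3)}
step 2: add edge 1-3 (w=6); MST = {1-2(w=3) 1-3(w=6)}
step 3: add edge 0-1 (w=10); MST = {0-1(w=10) 1-2(w=3) 1-3(w=6)}
step 4: add edge 3-4 (w=12); MST = {0-1(w=10) 1-2(w=3) 1-3(w=6) 3-4(w=12)}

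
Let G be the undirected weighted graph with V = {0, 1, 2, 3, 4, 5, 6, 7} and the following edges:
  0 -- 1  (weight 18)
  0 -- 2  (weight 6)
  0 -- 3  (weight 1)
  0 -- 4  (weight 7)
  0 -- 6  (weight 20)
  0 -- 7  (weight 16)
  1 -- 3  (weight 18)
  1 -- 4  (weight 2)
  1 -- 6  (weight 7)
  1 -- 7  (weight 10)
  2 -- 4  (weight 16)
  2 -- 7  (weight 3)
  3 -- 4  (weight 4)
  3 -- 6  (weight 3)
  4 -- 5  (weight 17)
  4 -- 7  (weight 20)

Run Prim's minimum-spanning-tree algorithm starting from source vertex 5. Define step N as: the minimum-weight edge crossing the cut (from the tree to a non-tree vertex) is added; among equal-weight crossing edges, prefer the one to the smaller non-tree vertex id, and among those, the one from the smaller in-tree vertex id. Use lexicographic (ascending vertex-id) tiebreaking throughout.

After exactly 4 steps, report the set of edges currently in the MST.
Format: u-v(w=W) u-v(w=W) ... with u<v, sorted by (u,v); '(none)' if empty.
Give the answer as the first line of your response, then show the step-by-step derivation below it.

0-3(w=1) 1-4(w=2) 3-4(w=4) 4-5(w=17)

step 1: add edge 4-5 (w=17); MST = {4-5(w=17)}
step 2: add edge 1-4 (w=2); MST = {1-4(w=2) 4-5(w=17)}
step 3: add edge 3-4 (w=4); MST = {1-4(w=2) 3-4(w=4) 4-5(w=17)}
step 4: add edge 0-3 (w=1); MST = {0-3(w=1) 1-4(w=2) 3-4(w=4) 4-5(w=17)}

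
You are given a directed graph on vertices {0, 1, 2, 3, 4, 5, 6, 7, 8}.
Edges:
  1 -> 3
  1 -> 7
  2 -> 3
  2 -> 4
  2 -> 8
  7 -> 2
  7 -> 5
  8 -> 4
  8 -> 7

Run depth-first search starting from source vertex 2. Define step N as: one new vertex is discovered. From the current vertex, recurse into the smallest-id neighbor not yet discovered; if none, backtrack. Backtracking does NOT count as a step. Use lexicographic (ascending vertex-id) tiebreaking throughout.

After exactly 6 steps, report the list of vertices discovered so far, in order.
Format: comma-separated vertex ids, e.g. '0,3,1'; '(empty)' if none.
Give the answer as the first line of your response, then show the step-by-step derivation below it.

2,3,4,8,7,5

step 1: discover 2; path=2; order=2
step 2: discover 3; path=2>3; order=2,3
step 3: discover 4; path=2>4; order=2,3,4
step 4: discover 8; path=2>8; order=2,3,4,8
step 5: discover 7; path=2>8>7; order=2,3,4,8,7
step 6: discover 5; path=2>8>7>5; order=2,3,4,8,7,5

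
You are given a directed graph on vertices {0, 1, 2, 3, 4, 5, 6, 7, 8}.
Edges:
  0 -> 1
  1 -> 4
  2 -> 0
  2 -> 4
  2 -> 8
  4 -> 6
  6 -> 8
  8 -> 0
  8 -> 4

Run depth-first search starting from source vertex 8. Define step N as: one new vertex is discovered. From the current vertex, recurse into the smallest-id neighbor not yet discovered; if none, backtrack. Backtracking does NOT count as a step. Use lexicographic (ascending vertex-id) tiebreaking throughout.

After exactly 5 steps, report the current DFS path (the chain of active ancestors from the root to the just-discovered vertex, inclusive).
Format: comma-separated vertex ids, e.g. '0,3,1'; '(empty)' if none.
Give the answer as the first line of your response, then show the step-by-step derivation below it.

8,0,1,4,6

step 1: discover 8; path=8; order=8
step 2: discover 0; path=8>0; order=8,0
step 3: discover 1; path=8>0>1; order=8,0,1
step 4: discover 4; path=8>0>1>4; order=8,0,1,4
step 5: discover 6; path=8>0>1>4>6; order=8,0,1,4,6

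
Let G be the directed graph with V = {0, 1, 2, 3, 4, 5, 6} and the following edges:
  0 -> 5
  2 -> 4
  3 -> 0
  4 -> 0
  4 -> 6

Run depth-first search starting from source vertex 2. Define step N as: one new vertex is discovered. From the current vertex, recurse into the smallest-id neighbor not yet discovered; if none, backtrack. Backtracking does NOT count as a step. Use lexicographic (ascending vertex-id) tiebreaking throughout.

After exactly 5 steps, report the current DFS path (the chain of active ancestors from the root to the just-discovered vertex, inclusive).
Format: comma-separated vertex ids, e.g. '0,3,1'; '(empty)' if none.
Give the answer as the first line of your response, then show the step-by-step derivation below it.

2,4,6

step 1: discover 2; path=2; order=2
step 2: discover 4; path=2>4; order=2,4
step 3: discover 0; path=2>4>0; order=2,4,0
step 4: discover 5; path=2>4>0>5; order=2,4,0,5
step 5: discover 6; path=2>4>6; order=2,4,0,5,6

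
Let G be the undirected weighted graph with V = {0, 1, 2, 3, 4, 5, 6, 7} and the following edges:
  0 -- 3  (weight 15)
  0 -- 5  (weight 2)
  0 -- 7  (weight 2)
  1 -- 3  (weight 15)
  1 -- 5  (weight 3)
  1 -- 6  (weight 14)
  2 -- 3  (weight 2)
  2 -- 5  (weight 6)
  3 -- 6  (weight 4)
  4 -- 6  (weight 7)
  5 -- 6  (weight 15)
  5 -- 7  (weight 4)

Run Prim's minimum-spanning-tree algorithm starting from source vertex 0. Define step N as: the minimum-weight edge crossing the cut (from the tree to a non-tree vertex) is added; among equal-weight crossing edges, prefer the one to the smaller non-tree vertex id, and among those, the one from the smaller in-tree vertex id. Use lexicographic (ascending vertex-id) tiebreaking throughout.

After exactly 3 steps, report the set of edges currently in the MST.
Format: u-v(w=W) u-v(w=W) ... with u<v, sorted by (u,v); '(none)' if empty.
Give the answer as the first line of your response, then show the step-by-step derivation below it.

0-5(w=2) 0-7(w=2) 1-5(w=3)

step 1: add edge 0-5 (w=2); MST = {0-5(w=2)}
step 2: add edge 0-7 (w=2); MST = {0-5(w=2) 0-7(w=2)}
step 3: add edge 1-5 (w=3); MST = {0-5(w=2) 0-7(w=2) 1-5(w=3)}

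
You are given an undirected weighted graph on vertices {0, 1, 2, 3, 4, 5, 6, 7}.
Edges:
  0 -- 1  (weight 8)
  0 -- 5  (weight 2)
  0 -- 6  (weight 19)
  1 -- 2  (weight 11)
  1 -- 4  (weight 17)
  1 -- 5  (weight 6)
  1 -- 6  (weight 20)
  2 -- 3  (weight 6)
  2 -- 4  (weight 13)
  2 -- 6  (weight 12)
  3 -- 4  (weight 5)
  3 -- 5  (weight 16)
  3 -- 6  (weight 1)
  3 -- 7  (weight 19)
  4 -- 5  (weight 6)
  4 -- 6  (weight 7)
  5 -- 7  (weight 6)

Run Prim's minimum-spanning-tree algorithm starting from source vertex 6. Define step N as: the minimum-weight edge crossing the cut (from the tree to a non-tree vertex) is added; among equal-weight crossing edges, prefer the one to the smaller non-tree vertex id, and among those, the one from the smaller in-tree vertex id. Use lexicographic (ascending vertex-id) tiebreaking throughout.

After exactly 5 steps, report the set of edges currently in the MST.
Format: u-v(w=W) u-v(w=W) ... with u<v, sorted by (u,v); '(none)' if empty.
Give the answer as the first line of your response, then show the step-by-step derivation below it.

0-5(w=2) 2-3(w=6) 3-4(w=5) 3-6(w=1) 4-5(w=6)

step 1: add edge 3-6 (w=1); MST = {3-6(w=1)}
step 2: add edge 3-4 (w=5); MST = {3-4(w=5) 3-6(w=1)}
step 3: add edge 2-3 (w=6); MST = {2-3(w=6) 3-4(w=5) 3-6(w=1)}
step 4: add edge 4-5 (w=6); MST = {2-3(w=6) 3-4(w=5) 3-6(w=1) 4-5(w=6)}
step 5: add edge 0-5 (w=2); MST = {0-5(w=2) 2-3(w=6) 3-4(w=5) 3-6(w=1) 4-5(w=6)}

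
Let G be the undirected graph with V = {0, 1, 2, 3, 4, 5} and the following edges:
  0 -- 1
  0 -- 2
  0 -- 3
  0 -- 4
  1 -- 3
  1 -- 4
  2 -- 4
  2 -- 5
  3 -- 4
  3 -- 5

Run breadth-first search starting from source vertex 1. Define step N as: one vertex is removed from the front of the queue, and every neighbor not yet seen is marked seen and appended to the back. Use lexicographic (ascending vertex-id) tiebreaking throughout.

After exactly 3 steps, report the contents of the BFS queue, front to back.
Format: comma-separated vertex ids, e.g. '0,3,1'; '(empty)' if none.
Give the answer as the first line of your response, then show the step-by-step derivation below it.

4,2,5

step 1: dequeue 1; queue=[0,3,4]; order=1
step 2: dequeue 0; queue=[3,4,2]; order=1,0
step 3: dequeue 3; queue=[4,2,5]; order=1,0,3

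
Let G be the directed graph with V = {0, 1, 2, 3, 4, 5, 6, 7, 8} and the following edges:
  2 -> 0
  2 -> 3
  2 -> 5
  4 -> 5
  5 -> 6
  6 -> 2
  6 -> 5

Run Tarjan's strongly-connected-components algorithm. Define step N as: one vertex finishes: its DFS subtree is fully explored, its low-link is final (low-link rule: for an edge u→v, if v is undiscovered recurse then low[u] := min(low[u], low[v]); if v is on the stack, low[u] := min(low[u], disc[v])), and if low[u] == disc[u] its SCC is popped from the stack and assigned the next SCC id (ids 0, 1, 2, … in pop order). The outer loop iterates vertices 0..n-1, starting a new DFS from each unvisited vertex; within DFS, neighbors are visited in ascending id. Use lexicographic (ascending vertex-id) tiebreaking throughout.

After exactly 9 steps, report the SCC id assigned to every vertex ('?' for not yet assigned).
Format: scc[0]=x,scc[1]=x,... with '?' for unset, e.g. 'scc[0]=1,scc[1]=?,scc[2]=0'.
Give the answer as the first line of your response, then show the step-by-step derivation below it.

scc[0]=0,scc[1]=1,scc[2]=3,scc[3]=2,scc[4]=4,scc[5]=3,scc[6]=3,scc[7]=5,scc[8]=6

step 1: low=(low[0]=0,low[1]=?,low[2]=?,low[3]=?,low[4]=?,low[5]=?,low[6]=?,low[7]=?,low[8]=?); scc=(scc[0]=0,scc[1]=?,scc[2]=?,scc[3]=?,scc[4]=?,scc[5]=?,scc[6]=?,scc[7]=?,scc[8]=?)
step 2: low=(low[0]=0,low[1]=1,low[2]=?,low[3]=?,low[4]=?,low[5]=?,low[6]=?,low[7]=?,low[8]=?); scc=(scc[0]=0,scc[1]=1,scc[2]=?,scc[3]=?,scc[4]=?,scc[5]=?,scc[6]=?,scc[7]=?,scc[8]=?)
step 3: low=(low[0]=0,low[1]=1,low[2]=2,low[3]=3,low[4]=?,low[5]=?,low[6]=?,low[7]=?,low[8]=?); scc=(scc[0]=0,scc[1]=1,scc[2]=?,scc[3]=2,scc[4]=?,scc[5]=?,scc[6]=?,scc[7]=?,scc[8]=?)
step 4: low=(low[0]=0,low[1]=1,low[2]=2,low[3]=3,low[4]=?,low[5]=4,low[6]=2,low[7]=?,low[8]=?); scc=(scc[0]=0,scc[1]=1,scc[2]=?,scc[3]=2,scc[4]=?,scc[5]=?,scc[6]=?,scc[7]=?,scc[8]=?)
step 5: low=(low[0]=0,low[1]=1,low[2]=2,low[3]=3,low[4]=?,low[5]=2,low[6]=2,low[7]=?,low[8]=?); scc=(scc[0]=0,scc[1]=1,scc[2]=?,scc[3]=2,scc[4]=?,scc[5]=?,scc[6]=?,scc[7]=?,scc[8]=?)
step 6: low=(low[0]=0,low[1]=1,low[2]=2,low[3]=3,low[4]=?,low[5]=2,low[6]=2,low[7]=?,low[8]=?); scc=(scc[0]=0,scc[1]=1,scc[2]=3,scc[3]=2,scc[4]=?,scc[5]=3,scc[6]=3,scc[7]=?,scc[8]=?)
step 7: low=(low[0]=0,low[1]=1,low[2]=2,low[3]=3,low[4]=6,low[5]=2,low[6]=2,low[7]=?,low[8]=?); scc=(scc[0]=0,scc[1]=1,scc[2]=3,scc[3]=2,scc[4]=4,scc[5]=3,scc[6]=3,scc[7]=?,scc[8]=?)
step 8: low=(low[0]=0,low[1]=1,low[2]=2,low[3]=3,low[4]=6,low[5]=2,low[6]=2,low[7]=7,low[8]=?); scc=(scc[0]=0,scc[1]=1,scc[2]=3,scc[3]=2,scc[4]=4,scc[5]=3,scc[6]=3,scc[7]=5,scc[8]=?)
step 9: low=(low[0]=0,low[1]=1,low[2]=2,low[3]=3,low[4]=6,low[5]=2,low[6]=2,low[7]=7,low[8]=8); scc=(scc[0]=0,scc[1]=1,scc[2]=3,scc[3]=2,scc[4]=4,scc[5]=3,scc[6]=3,scc[7]=5,scc[8]=6)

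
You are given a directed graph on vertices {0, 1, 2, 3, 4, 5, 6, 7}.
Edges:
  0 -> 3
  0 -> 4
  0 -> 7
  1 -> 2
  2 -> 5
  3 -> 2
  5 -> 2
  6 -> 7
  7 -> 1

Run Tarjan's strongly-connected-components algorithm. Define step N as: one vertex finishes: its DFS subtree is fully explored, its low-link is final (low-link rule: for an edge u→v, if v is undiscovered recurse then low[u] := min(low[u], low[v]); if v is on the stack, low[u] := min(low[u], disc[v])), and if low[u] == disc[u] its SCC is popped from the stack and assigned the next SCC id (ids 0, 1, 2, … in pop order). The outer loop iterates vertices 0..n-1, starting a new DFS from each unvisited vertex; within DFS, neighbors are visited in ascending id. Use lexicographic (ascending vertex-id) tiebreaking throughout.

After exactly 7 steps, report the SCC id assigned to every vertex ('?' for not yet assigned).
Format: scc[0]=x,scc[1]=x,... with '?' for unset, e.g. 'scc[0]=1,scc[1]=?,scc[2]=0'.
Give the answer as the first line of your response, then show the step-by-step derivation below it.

scc[0]=5,scc[1]=3,scc[2]=0,scc[3]=1,scc[4]=2,scc[5]=0,scc[6]=?,scc[7]=4

step 1: low=(low[0]=0,low[1]=?,low[2]=2,low[3]=1,low[4]=?,low[5]=2,low[6]=?,low[7]=?); scc=(scc[0]=?,scc[1]=?,scc[2]=?,scc[3]=?,scc[4]=?,scc[5]=?,scc[6]=?,scc[7]=?)
step 2: low=(low[0]=0,low[1]=?,low[2]=2,low[3]=1,low[4]=?,low[5]=2,low[6]=?,low[7]=?); scc=(scc[0]=?,scc[1]=?,scc[2]=0,scc[3]=?,scc[4]=?,scc[5]=0,scc[6]=?,scc[7]=?)
step 3: low=(low[0]=0,low[1]=?,low[2]=2,low[3]=1,low[4]=?,low[5]=2,low[6]=?,low[7]=?); scc=(scc[0]=?,scc[1]=?,scc[2]=0,scc[3]=1,scc[4]=?,scc[5]=0,scc[6]=?,scc[7]=?)
step 4: low=(low[0]=0,low[1]=?,low[2]=2,low[3]=1,low[4]=4,low[5]=2,low[6]=?,low[7]=?); scc=(scc[0]=?,scc[1]=?,scc[2]=0,scc[3]=1,scc[4]=2,scc[5]=0,scc[6]=?,scc[7]=?)
step 5: low=(low[0]=0,low[1]=6,low[2]=2,low[3]=1,low[4]=4,low[5]=2,low[6]=?,low[7]=5); scc=(scc[0]=?,scc[1]=3,scc[2]=0,scc[3]=1,scc[4]=2,scc[5]=0,scc[6]=?,scc[7]=?)
step 6: low=(low[0]=0,low[1]=6,low[2]=2,low[3]=1,low[4]=4,low[5]=2,low[6]=?,low[7]=5); scc=(scc[0]=?,scc[1]=3,scc[2]=0,scc[3]=1,scc[4]=2,scc[5]=0,scc[6]=?,scc[7]=4)
step 7: low=(low[0]=0,low[1]=6,low[2]=2,low[3]=1,low[4]=4,low[5]=2,low[6]=?,low[7]=5); scc=(scc[0]=5,scc[1]=3,scc[2]=0,scc[3]=1,scc[4]=2,scc[5]=0,scc[6]=?,scc[7]=4)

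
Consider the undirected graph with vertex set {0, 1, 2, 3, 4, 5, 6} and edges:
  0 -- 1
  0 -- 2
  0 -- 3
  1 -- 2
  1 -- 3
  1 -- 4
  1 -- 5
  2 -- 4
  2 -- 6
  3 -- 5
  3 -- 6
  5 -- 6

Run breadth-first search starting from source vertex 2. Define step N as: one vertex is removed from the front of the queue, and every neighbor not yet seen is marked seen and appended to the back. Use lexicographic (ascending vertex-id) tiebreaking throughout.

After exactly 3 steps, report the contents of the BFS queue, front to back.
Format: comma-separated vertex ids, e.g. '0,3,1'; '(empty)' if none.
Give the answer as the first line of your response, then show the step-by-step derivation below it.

4,6,3,5

step 1: dequeue 2; queue=[0,1,4,6]; order=2
step 2: dequeue 0; queue=[1,4,6,3]; order=2,0
step 3: dequeue 1; queue=[4,6,3,5]; order=2,0,1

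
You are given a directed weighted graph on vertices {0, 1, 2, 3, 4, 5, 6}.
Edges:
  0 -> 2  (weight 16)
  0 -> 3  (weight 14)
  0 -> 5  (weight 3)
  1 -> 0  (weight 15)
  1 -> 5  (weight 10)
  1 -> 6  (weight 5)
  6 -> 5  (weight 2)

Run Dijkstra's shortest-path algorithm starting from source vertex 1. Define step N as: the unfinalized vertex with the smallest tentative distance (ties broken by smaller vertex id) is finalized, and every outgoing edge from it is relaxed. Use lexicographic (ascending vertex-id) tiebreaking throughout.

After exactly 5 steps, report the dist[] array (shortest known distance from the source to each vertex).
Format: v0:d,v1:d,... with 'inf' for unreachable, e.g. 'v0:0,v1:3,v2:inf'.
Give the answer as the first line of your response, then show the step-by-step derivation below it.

v0:15,v1:0,v2:31,v3:29,v4:inf,v5:7,v6:5

step 1: dist = v0:15,v1:0,v2:inf,v3:inf,v4:inf,v5:10,v6:5
step 2: dist = v0:15,v1:0,v2:inf,v3:inf,v4:inf,v5:7,v6:5
step 3: dist = v0:15,v1:0,v2:inf,v3:inf,v4:inf,v5:7,v6:5
step 4: dist = v0:15,v1:0,v2:31,v3:29,v4:inf,v5:7,v6:5
step 5: dist = v0:15,v1:0,v2:31,v3:29,v4:inf,v5:7,v6:5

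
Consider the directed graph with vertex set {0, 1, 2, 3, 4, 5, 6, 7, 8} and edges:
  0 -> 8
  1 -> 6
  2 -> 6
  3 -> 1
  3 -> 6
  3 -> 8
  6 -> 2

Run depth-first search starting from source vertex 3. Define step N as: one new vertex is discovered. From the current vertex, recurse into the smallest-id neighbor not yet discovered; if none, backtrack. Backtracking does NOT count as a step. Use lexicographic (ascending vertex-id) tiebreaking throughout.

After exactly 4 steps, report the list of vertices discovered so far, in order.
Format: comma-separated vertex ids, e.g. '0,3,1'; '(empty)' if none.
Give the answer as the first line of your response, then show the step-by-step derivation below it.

3,1,6,2

step 1: discover 3; path=3; order=3
step 2: discover 1; path=3>1; order=3,1
step 3: discover 6; path=3>1>6; order=3,1,6
step 4: discover 2; path=3>1>6>2; order=3,1,6,2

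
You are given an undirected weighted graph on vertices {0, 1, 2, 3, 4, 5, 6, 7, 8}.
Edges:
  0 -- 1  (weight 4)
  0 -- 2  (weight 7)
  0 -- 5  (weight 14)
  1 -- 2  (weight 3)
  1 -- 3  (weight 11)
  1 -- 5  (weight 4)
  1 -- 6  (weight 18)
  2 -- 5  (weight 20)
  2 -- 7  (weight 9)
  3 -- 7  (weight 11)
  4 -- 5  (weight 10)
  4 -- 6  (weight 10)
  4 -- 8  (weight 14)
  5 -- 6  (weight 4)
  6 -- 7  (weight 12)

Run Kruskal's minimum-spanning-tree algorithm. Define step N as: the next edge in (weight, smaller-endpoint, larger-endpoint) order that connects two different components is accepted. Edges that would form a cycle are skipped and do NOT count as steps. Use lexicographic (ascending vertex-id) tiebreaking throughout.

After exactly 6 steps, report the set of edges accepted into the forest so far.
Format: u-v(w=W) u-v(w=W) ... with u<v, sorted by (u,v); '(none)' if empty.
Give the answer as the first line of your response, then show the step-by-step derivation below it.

0-1(w=4) 1-2(w=3) 1-5(w=4) 2-7(w=9) 4-5(w=10) 5-6(w=4)

step 1: add edge 1-2 (w=3); MST = {1-2(w=3)}
step 2: add edge 0-1 (w=4); MST = {0-1(w=4) 1-2(w=3)}
step 3: add edge 1-5 (w=4); MST = {0-1(w=4) 1-2(w=3) 1-5(w=4)}
step 4: add edge 5-6 (w=4); MST = {0-1(w=4) 1-2(w=3) 1-5(w=4) 5-6(w=4)}
step 5: add edge 2-7 (w=9); MST = {0-1(w=4) 1-2(w=3) 1-5(w=4) 2-7(w=9) 5-6(w=4)}
step 6: add edge 4-5 (w=10); MST = {0-1(w=4) 1-2(w=3) 1-5(w=4) 2-7(w=9) 4-5(w=10) 5-6(w=4)}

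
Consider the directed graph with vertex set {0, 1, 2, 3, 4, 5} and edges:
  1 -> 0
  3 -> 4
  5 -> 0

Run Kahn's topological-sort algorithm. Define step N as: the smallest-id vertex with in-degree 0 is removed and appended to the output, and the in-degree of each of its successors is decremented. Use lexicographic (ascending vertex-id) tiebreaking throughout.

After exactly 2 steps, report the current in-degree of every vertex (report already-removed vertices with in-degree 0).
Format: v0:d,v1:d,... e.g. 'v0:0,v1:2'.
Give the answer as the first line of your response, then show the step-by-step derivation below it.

v0:1,v1:0,v2:0,v3:0,v4:1,v5:0

step 1: output 1; order=[1]; indeg=(1,0,0,0,1,0)
step 2: output 2; order=[1,2]; indeg=(1,0,0,0,1,0)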